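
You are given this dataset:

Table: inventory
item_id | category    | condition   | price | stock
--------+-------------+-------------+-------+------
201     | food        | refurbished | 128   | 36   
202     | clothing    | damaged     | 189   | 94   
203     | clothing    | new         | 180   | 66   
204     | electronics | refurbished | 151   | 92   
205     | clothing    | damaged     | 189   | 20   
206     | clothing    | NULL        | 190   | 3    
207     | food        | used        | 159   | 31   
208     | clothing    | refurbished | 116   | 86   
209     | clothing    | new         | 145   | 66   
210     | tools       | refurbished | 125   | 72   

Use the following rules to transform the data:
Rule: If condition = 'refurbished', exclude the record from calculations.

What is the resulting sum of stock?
280

Step 1: Identify records where condition = 'refurbished'
Step 2: The excluded records sum to 286
Step 3: Original total stock = 566
Step 4: Remaining total = 566 - 286 = 280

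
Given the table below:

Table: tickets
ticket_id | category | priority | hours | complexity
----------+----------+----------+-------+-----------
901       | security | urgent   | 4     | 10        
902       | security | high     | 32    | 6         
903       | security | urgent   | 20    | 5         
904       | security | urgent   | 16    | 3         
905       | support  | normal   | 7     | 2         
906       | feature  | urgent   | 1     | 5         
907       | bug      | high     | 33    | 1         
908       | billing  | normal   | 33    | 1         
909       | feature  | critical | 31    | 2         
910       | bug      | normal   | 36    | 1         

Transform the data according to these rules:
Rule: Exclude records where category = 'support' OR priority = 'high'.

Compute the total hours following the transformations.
141

Step 1: Find records where category = 'support' OR priority = 'high'
Step 2: 3 records match, summing to 72
Step 3: Original sum: 213
Step 4: Remaining sum = 213 - 72 = 141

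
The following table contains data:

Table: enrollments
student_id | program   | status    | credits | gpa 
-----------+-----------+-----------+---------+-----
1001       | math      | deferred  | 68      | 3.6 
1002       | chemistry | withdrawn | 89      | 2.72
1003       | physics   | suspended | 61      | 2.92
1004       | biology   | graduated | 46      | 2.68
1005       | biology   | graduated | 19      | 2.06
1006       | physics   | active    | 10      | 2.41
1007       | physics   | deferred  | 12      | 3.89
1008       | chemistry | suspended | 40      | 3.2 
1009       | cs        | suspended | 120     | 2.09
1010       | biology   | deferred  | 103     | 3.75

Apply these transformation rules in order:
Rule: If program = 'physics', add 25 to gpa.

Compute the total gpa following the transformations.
104.32

Step 1: Count records where program = 'physics': 3
Step 2: Total bonus added: 3 × 25 = 75
Step 3: Original sum of gpa: 29.32
Step 4: Final sum = 29.32 + 75 = 104.32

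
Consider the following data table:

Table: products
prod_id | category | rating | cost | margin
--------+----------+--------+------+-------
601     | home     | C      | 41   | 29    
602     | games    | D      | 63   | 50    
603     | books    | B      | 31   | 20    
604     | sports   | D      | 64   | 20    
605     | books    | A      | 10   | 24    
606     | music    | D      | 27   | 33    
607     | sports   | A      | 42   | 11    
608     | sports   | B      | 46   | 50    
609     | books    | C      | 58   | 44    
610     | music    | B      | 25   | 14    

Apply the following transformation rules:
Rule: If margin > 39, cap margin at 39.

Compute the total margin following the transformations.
268

Step 1: 3 records have margin > 39
Step 2: These records originally summed to 144
Step 3: After capping: 3 × 39 = 117
Step 4: Unaffected records sum: 151
Step 5: Final sum = 117 + 151 = 268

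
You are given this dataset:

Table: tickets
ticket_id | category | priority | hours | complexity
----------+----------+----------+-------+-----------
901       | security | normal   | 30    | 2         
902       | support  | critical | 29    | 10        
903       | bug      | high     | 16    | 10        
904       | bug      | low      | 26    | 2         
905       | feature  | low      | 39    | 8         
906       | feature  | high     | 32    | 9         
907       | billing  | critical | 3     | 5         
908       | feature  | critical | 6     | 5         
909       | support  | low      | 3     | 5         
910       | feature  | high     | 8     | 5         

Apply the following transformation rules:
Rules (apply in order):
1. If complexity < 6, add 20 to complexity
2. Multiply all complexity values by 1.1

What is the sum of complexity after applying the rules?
199.1

Step 1: Apply Rule 1 - Add 20 to records with complexity < 6
  - 6 records affected: 24 + (6 × 20) = 144
  - Unaffected records: 37
  - Sum after Rule 1: 181
Step 2: Apply Rule 2 - Multiply all by 1.1
  - 181 × 1.1 = 199.1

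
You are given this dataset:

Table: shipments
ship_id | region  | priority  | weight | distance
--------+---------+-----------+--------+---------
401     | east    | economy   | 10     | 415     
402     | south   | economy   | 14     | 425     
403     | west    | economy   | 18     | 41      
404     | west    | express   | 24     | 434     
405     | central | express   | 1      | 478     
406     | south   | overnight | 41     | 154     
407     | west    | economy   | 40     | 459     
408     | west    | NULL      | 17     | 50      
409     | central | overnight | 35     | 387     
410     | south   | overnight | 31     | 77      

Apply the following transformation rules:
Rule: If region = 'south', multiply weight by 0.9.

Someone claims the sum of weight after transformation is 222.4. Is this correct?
Yes, the result is correct.

Step 1: Calculate the correct sum after transformation
Step 2: Apply multiplier 0.9 to records where region = 'south'
Step 3: Correct result = 222.4
Step 4: Claimed result = 222.4
Step 5: 222.4 = 222.4 ✓
Conclusion: The claimed result is correct.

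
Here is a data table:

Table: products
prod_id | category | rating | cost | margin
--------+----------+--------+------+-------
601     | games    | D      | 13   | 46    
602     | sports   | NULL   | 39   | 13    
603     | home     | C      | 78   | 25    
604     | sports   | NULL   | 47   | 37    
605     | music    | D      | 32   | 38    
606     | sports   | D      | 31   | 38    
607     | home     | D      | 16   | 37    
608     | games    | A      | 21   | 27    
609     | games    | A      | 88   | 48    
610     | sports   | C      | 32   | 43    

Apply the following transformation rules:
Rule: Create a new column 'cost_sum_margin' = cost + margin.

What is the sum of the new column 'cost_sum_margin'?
749

Step 1: For each record, compute cost + margin
Example calculations:
  13 + 46 = 59
  39 + 13 = 52
  78 + 25 = 103
  ...
Step 2: Sum all derived values
Step 3: Total = 749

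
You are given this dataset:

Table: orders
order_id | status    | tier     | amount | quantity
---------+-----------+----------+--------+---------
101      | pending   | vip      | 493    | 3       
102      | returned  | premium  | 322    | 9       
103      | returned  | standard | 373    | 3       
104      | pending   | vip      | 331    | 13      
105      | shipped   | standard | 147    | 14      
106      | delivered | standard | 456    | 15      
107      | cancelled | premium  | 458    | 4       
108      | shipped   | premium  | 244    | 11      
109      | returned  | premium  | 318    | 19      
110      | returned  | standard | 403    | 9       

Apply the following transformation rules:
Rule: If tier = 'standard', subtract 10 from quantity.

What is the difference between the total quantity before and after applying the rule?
40

Step 1: Original sum of quantity = 100
Step 2: 4 records have tier = 'standard'
Step 3: Each affected record changes by -10
Step 4: Total change = 4 × -10 = -40
Step 5: New sum = 100 + -40 = 60
Step 6: Difference = |60 - 100| = 40
        (Sum decreased by 40)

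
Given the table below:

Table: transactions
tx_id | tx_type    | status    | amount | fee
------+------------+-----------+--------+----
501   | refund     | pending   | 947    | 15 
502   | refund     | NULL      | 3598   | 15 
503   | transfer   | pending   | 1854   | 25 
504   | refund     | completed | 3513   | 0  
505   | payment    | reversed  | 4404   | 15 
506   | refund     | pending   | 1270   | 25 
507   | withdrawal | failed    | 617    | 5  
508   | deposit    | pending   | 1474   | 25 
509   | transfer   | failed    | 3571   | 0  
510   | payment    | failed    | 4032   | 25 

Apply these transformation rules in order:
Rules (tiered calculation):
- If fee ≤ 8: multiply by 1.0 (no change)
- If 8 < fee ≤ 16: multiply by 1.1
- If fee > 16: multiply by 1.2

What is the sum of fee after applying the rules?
174.5

Step 1: Tier 1 (fee ≤ 8): 3 records, sum = 5 × 1.0 = 5.0
Step 2: Tier 2 (8 < fee ≤ 16): 3 records, sum = 45 × 1.1 = 49.5
Step 3: Tier 3 (fee > 16): 4 records, sum = 100 × 1.2 = 120.0
Step 4: Final sum = 5.0 + 49.5 + 120.0 = 174.5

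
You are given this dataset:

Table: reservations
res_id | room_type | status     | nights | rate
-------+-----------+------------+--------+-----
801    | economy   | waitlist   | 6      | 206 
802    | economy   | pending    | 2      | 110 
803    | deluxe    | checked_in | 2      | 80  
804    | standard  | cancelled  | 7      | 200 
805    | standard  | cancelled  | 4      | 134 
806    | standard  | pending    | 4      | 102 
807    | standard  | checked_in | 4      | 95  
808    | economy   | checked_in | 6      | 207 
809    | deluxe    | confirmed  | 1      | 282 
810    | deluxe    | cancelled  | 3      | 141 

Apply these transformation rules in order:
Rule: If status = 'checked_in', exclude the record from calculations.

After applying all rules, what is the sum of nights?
27

Step 1: Identify records where status = 'checked_in'
Step 2: The excluded records sum to 12
Step 3: Original total nights = 39
Step 4: Remaining total = 39 - 12 = 27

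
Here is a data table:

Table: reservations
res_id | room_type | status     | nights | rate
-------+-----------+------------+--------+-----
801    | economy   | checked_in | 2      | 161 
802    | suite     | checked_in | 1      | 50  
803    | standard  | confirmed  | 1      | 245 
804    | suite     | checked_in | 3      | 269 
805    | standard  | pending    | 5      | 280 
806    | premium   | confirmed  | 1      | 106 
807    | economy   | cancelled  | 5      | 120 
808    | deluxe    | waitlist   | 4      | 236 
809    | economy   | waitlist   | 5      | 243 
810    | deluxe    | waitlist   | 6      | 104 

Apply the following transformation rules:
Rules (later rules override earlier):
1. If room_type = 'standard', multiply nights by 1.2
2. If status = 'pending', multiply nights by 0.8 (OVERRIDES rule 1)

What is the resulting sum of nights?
32.2

Step 1: Rule 2 takes priority for records with status = 'pending'
  - 1 records: 5 × 0.8 = 4.0
Step 2: Rule 1 applies to remaining records with room_type = 'standard'
  - 1 records: 1 × 1.2 = 1.2
Step 3: Other records unchanged: 27
Step 4: Final sum = 4.0 + 1.2 + 27 = 32.2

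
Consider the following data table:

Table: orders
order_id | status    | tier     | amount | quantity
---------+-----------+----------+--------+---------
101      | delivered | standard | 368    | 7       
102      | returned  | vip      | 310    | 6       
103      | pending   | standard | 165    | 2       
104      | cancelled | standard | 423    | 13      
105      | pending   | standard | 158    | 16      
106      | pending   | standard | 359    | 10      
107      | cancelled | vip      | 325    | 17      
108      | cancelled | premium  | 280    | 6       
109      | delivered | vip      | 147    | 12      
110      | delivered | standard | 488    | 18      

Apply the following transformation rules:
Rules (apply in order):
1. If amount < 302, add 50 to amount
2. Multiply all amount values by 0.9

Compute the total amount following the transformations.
2900.7

Step 1: Apply Rule 1 - Add 50 to records with amount < 302
  - 4 records affected: 750 + (4 × 50) = 950
  - Unaffected records: 2273
  - Sum after Rule 1: 3223
Step 2: Apply Rule 2 - Multiply all by 0.9
  - 3223 × 0.9 = 2900.7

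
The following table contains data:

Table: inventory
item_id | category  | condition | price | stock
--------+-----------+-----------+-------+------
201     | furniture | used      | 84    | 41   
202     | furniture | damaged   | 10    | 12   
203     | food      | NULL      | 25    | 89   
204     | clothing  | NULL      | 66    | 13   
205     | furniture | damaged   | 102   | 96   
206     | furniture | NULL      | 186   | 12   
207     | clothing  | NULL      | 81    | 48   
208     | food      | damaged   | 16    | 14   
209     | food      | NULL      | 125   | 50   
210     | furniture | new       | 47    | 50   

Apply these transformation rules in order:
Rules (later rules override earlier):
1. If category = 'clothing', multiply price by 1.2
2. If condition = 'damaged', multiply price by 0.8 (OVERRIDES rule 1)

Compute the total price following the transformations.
745.8

Step 1: Rule 2 takes priority for records with condition = 'damaged'
  - 3 records: 128 × 0.8 = 102.4
Step 2: Rule 1 applies to remaining records with category = 'clothing'
  - 2 records: 147 × 1.2 = 176.4
Step 3: Other records unchanged: 467
Step 4: Final sum = 102.4 + 176.4 + 467 = 745.8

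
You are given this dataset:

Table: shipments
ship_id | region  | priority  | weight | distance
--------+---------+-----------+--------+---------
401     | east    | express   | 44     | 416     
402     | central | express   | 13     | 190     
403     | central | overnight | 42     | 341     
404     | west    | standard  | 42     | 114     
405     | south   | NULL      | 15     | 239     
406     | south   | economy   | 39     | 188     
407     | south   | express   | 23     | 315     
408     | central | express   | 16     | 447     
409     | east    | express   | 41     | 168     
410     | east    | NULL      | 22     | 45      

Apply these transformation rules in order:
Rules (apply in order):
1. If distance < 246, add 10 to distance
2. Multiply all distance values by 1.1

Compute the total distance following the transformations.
2775.3

Step 1: Apply Rule 1 - Add 10 to records with distance < 246
  - 6 records affected: 944 + (6 × 10) = 1004
  - Unaffected records: 1519
  - Sum after Rule 1: 2523
Step 2: Apply Rule 2 - Multiply all by 1.1
  - 2523 × 1.1 = 2775.3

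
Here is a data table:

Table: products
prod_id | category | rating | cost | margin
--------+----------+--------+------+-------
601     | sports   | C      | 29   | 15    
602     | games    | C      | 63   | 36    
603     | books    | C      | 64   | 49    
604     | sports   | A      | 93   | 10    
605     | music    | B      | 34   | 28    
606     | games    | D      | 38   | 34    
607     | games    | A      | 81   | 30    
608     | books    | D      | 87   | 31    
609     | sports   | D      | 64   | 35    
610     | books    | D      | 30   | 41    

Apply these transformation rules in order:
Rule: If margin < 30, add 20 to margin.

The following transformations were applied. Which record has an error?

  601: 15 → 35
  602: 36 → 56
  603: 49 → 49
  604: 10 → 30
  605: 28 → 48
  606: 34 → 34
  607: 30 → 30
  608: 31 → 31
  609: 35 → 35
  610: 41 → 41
Record 602 has an error. The correct transformed value should be 36, not 56.

Step 1: Check each record against the rule
Step 2: Record 602 has margin = 36
Step 3: Since 36 >= 30, the bonus should not have been applied
Step 4: Correct value = 36, but claimed value = 56
Conclusion: Record 602 has the error.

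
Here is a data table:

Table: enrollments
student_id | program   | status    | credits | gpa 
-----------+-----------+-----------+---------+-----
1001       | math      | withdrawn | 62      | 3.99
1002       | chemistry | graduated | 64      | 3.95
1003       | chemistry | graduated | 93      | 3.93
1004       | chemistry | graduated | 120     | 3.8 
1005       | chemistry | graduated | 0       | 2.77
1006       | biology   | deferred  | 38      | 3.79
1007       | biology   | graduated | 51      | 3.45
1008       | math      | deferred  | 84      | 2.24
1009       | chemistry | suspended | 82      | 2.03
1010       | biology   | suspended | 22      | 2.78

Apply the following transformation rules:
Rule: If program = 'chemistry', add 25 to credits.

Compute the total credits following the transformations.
741

Step 1: Count records where program = 'chemistry': 5
Step 2: Total bonus added: 5 × 25 = 125
Step 3: Original sum of credits: 616
Step 4: Final sum = 616 + 125 = 741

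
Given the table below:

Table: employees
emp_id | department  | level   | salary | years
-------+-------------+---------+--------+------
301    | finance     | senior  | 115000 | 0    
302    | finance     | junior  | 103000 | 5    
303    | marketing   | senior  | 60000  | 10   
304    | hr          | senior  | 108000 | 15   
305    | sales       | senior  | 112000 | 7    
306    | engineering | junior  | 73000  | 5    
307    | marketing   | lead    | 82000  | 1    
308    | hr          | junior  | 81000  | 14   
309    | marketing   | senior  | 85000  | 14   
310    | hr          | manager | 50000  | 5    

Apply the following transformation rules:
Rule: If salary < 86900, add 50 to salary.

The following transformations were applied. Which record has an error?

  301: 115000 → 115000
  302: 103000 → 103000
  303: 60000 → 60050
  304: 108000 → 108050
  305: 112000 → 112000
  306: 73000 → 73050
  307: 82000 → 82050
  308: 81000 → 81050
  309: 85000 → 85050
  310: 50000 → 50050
Record 304 has an error. The correct transformed value should be 108000, not 108050.

Step 1: Check each record against the rule
Step 2: Record 304 has salary = 108000
Step 3: Since 108000 >= 86900, the bonus should not have been applied
Step 4: Correct value = 108000, but claimed value = 108050
Conclusion: Record 304 has the error.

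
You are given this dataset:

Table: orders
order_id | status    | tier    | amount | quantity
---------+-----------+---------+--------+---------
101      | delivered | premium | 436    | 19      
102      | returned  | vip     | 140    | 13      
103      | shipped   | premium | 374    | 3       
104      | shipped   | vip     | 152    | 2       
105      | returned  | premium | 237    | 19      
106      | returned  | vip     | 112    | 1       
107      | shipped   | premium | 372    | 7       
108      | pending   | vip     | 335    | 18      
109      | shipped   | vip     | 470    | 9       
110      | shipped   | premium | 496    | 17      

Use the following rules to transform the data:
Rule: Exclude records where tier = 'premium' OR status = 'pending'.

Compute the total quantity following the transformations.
25

Step 1: Find records where tier = 'premium' OR status = 'pending'
Step 2: 6 records match, summing to 83
Step 3: Original sum: 108
Step 4: Remaining sum = 108 - 83 = 25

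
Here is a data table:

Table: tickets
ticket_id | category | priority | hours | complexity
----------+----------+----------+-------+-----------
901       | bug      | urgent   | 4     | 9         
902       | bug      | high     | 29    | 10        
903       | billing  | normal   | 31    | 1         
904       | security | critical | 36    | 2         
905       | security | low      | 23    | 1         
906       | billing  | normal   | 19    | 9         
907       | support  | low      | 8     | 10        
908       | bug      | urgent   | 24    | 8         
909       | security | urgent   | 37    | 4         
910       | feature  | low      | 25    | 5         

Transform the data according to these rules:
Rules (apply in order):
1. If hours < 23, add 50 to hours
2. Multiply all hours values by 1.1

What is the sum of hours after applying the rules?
424.6

Step 1: Apply Rule 1 - Add 50 to records with hours < 23
  - 3 records affected: 31 + (3 × 50) = 181
  - Unaffected records: 205
  - Sum after Rule 1: 386
Step 2: Apply Rule 2 - Multiply all by 1.1
  - 386 × 1.1 = 424.6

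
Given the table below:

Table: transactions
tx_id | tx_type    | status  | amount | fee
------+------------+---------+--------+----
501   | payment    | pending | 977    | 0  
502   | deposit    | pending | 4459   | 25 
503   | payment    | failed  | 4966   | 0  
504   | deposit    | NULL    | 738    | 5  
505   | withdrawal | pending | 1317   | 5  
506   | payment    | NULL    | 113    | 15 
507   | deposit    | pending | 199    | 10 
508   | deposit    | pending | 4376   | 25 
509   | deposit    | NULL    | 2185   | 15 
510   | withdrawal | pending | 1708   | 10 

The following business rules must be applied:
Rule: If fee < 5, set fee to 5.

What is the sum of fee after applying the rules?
120

Step 1: 2 records have fee < 5
Step 2: These records originally summed to 0
Step 3: After setting to minimum: 2 × 5 = 10
Step 4: Unaffected records sum: 110
Step 5: Final sum = 10 + 110 = 120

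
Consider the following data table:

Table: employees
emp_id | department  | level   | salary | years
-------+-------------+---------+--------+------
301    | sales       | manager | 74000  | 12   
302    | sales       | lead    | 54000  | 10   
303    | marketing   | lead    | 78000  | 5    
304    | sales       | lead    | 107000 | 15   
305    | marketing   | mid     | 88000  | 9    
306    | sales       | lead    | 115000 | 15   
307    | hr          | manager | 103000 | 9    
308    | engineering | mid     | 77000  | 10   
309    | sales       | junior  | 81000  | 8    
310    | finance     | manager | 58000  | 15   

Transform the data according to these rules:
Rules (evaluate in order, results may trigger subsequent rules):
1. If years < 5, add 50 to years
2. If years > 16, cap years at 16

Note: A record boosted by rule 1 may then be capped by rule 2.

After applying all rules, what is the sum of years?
108

Step 1: Apply rule 1 to records with years < 5
  - 0 records get bonus of 50
  - Of these, 0 records then exceed 16 and get capped
Step 2: Apply rule 2 to records with years > 16
  - 0 records (original) are capped
Step 3: Calculate final sum = 108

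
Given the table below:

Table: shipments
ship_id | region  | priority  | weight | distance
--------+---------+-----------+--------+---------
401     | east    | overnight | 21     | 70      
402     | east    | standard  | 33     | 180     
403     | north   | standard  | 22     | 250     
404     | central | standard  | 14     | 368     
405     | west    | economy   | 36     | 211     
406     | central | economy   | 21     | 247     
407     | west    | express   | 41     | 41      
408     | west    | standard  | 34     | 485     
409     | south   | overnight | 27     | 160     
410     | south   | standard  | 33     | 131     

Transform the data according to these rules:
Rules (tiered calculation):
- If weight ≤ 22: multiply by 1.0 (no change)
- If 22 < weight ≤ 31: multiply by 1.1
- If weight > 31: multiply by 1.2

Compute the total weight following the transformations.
320.1

Step 1: Tier 1 (weight ≤ 22): 4 records, sum = 78 × 1.0 = 78.0
Step 2: Tier 2 (22 < weight ≤ 31): 1 records, sum = 27 × 1.1 = 29.7
Step 3: Tier 3 (weight > 31): 5 records, sum = 177 × 1.2 = 212.4
Step 4: Final sum = 78.0 + 29.7 + 212.4 = 320.1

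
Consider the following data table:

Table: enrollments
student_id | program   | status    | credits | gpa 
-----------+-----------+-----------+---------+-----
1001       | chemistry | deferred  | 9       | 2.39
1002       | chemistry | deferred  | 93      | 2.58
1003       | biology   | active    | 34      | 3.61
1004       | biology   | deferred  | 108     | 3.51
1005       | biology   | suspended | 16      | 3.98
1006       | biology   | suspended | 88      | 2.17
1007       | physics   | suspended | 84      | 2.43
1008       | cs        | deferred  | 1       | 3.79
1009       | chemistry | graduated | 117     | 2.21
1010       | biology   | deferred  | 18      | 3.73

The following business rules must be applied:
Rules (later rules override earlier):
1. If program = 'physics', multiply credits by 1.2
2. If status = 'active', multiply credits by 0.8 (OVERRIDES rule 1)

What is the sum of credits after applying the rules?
578.0

Step 1: Rule 2 takes priority for records with status = 'active'
  - 1 records: 34 × 0.8 = 27.2
Step 2: Rule 1 applies to remaining records with program = 'physics'
  - 1 records: 84 × 1.2 = 100.8
Step 3: Other records unchanged: 450
Step 4: Final sum = 27.2 + 100.8 + 450 = 578.0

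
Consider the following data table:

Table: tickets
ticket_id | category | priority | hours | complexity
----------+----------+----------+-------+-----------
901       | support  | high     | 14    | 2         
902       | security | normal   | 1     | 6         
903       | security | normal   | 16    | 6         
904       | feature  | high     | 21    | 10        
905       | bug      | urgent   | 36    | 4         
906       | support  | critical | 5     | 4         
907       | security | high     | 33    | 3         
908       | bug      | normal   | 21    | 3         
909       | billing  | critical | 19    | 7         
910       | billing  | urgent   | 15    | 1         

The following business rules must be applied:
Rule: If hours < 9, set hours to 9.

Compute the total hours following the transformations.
193

Step 1: 2 records have hours < 9
Step 2: These records originally summed to 6
Step 3: After setting to minimum: 2 × 9 = 18
Step 4: Unaffected records sum: 175
Step 5: Final sum = 18 + 175 = 193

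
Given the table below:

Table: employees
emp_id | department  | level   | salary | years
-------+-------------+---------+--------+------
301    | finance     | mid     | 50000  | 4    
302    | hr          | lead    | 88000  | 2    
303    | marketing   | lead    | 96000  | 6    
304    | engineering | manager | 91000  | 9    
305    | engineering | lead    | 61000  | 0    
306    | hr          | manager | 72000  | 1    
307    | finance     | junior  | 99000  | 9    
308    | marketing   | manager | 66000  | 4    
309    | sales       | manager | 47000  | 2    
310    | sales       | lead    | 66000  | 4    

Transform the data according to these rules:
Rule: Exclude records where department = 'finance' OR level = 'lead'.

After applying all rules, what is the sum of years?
16

Step 1: Find records where department = 'finance' OR level = 'lead'
Step 2: 6 records match, summing to 25
Step 3: Original sum: 41
Step 4: Remaining sum = 41 - 25 = 16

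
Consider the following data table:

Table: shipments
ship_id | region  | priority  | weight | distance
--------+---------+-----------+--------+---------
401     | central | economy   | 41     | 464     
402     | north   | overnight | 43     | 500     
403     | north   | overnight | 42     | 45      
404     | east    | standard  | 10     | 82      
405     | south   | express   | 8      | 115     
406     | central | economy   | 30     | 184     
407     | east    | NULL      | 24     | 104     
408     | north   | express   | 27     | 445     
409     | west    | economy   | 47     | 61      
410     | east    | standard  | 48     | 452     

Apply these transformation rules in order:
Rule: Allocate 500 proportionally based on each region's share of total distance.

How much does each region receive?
central: 132.14, east: 130.1, north: 201.88, south: 23.45, west: 12.44

Step 1: Calculate total distance = 2452
Step 2: Calculate each region's proportion:
  central: 648/2452 = 26.43% → 132.14
  east: 638/2452 = 26.02% → 130.1
  north: 990/2452 = 40.38% → 201.88
  south: 115/2452 = 4.69% → 23.45
  west: 61/2452 = 2.49% → 12.44
Step 3: Verify: sum of allocations ≈ 500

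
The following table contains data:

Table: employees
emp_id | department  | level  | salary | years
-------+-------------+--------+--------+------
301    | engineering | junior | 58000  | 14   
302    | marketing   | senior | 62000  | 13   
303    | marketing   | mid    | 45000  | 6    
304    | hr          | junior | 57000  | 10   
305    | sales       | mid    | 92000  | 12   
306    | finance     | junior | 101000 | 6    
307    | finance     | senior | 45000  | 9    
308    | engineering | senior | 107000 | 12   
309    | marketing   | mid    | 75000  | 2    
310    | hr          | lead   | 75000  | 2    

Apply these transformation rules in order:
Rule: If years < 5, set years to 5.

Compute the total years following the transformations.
92

Step 1: 2 records have years < 5
Step 2: These records originally summed to 4
Step 3: After setting to minimum: 2 × 5 = 10
Step 4: Unaffected records sum: 82
Step 5: Final sum = 10 + 82 = 92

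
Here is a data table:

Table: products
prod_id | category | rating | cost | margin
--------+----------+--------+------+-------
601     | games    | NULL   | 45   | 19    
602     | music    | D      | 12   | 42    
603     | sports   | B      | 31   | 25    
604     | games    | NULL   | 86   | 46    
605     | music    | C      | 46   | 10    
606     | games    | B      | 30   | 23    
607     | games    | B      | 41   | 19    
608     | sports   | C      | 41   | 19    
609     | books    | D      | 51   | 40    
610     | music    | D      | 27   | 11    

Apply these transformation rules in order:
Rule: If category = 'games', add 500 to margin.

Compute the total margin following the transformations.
2254

Step 1: Count records where category = 'games': 4
Step 2: Total bonus added: 4 × 500 = 2000
Step 3: Original sum of margin: 254
Step 4: Final sum = 254 + 2000 = 2254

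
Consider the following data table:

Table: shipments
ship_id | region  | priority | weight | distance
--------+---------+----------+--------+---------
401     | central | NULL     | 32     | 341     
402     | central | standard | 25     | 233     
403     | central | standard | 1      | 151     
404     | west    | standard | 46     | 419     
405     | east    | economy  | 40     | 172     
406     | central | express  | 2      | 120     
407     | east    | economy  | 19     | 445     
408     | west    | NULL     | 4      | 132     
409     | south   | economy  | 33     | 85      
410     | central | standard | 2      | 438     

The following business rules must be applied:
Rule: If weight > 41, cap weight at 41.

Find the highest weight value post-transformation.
41

Step 1: Original maximum weight = 46
Step 2: Apply cap at 41
Step 3: 1 records had weight > 41 and were capped
Step 4: Maximum after transformation = 41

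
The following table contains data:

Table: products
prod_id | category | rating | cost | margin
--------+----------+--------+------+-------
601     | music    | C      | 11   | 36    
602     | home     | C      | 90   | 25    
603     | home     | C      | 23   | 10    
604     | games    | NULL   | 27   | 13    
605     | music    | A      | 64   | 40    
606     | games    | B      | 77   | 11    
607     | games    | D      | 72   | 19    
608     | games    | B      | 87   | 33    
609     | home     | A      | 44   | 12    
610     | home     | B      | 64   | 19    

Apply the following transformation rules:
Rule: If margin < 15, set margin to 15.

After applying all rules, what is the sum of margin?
232

Step 1: 4 records have margin < 15
Step 2: These records originally summed to 46
Step 3: After setting to minimum: 4 × 15 = 60
Step 4: Unaffected records sum: 172
Step 5: Final sum = 60 + 172 = 232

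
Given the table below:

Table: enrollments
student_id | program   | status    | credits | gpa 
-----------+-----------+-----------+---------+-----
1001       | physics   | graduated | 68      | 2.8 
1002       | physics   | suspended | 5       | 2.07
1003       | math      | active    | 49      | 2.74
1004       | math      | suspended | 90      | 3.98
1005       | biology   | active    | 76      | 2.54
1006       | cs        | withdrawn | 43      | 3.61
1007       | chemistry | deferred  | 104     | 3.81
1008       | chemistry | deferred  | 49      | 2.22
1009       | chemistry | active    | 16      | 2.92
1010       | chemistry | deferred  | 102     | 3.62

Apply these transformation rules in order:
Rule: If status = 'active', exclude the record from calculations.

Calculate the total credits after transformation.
461

Step 1: Identify records where status = 'active'
Step 2: The excluded records sum to 141
Step 3: Original total credits = 602
Step 4: Remaining total = 602 - 141 = 461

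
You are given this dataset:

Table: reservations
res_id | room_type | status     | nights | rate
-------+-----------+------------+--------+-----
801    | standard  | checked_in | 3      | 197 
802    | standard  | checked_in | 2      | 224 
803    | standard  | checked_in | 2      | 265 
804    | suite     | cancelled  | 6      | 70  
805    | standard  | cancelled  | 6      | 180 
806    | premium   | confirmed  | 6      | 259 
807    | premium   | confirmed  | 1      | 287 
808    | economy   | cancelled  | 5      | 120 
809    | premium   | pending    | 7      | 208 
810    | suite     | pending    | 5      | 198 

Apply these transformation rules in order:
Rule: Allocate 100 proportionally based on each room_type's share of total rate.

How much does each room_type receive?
economy: 5.98, premium: 37.55, standard: 43.13, suite: 13.35

Step 1: Calculate total rate = 2008
Step 2: Calculate each room_type's proportion:
  economy: 120/2008 = 5.98% → 5.98
  premium: 754/2008 = 37.55% → 37.55
  standard: 866/2008 = 43.13% → 43.13
  suite: 268/2008 = 13.35% → 13.35
Step 3: Verify: sum of allocations ≈ 100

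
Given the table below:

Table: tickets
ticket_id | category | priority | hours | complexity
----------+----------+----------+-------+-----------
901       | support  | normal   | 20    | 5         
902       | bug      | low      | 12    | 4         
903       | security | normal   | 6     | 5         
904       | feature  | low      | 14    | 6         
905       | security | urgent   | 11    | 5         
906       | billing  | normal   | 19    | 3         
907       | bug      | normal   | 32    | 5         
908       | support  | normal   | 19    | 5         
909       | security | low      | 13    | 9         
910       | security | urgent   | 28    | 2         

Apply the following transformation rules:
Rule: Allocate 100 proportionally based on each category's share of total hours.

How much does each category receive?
billing: 10.92, bug: 25.29, feature: 8.05, security: 33.33, support: 22.41

Step 1: Calculate total hours = 174
Step 2: Calculate each category's proportion:
  billing: 19/174 = 10.92% → 10.92
  bug: 44/174 = 25.29% → 25.29
  feature: 14/174 = 8.05% → 8.05
  security: 58/174 = 33.33% → 33.33
  support: 39/174 = 22.41% → 22.41
Step 3: Verify: sum of allocations ≈ 100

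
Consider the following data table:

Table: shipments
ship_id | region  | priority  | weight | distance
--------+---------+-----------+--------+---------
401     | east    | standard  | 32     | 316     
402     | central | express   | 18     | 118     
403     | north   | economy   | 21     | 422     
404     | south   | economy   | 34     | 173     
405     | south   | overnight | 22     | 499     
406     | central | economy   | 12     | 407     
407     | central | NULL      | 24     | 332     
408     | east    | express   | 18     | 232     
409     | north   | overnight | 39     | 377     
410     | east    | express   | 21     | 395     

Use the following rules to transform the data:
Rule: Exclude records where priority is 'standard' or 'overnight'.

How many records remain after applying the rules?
7

Step 1: Count records to exclude
  - 1 (standard) + 2 (overnight) = 3 records
Step 2: Total records: 10
Step 3: Remaining = 10 - 3 = 7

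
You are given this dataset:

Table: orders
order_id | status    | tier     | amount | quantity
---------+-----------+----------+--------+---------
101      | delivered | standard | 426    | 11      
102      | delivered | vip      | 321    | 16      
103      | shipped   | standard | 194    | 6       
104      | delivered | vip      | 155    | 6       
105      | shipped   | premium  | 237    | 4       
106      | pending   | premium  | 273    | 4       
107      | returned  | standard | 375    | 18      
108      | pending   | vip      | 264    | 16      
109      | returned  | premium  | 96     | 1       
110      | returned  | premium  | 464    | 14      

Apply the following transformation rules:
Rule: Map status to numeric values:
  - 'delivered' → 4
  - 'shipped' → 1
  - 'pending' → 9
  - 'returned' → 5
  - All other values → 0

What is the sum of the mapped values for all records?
47

Step 1: Apply mapping to each record
Step 2: Count by status:
  'delivered': 3 records × 4 = 12
  'shipped': 2 records × 1 = 2
  'pending': 2 records × 9 = 18
  'returned': 3 records × 5 = 15
Step 3: Sum all mapped values = 47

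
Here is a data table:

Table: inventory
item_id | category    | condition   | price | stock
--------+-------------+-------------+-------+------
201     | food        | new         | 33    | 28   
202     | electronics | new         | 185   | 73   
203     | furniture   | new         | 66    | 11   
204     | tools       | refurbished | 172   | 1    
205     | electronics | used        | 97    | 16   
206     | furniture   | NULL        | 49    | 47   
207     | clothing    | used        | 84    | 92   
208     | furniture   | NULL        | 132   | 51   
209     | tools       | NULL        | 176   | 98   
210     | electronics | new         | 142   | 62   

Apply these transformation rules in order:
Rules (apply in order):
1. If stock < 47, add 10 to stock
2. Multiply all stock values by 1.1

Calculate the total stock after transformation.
570.9

Step 1: Apply Rule 1 - Add 10 to records with stock < 47
  - 4 records affected: 56 + (4 × 10) = 96
  - Unaffected records: 423
  - Sum after Rule 1: 519
Step 2: Apply Rule 2 - Multiply all by 1.1
  - 519 × 1.1 = 570.9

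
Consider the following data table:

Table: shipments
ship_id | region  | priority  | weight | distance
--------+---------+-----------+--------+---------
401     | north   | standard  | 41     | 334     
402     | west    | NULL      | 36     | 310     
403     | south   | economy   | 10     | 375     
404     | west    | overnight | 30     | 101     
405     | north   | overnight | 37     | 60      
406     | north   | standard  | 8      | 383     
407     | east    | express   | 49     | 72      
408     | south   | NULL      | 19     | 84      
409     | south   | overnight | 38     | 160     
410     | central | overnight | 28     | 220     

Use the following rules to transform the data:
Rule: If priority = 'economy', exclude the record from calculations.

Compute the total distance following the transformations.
1724

Step 1: Identify records where priority = 'economy'
Step 2: The excluded records sum to 375
Step 3: Original total distance = 2099
Step 4: Remaining total = 2099 - 375 = 1724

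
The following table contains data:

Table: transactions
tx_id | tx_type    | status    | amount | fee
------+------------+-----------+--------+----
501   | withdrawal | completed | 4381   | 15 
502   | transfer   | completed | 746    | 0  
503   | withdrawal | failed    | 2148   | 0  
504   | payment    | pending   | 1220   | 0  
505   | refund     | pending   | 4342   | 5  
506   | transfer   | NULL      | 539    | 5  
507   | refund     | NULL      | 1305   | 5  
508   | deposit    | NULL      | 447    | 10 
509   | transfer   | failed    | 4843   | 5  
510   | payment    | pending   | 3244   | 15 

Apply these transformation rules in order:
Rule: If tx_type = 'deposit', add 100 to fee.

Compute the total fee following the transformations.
160

Step 1: Count records where tx_type = 'deposit': 1
Step 2: Total bonus added: 1 × 100 = 100
Step 3: Original sum of fee: 60
Step 4: Final sum = 60 + 100 = 160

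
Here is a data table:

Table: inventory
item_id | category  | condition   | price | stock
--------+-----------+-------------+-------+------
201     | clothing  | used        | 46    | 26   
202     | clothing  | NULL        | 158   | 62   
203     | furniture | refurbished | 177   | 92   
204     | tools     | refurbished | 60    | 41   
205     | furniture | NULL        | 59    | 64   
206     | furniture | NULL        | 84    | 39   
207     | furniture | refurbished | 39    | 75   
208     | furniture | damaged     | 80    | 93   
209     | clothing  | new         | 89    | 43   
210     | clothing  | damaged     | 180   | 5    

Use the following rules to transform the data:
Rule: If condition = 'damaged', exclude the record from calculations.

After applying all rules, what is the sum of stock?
442

Step 1: Identify records where condition = 'damaged'
Step 2: The excluded records sum to 98
Step 3: Original total stock = 540
Step 4: Remaining total = 540 - 98 = 442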